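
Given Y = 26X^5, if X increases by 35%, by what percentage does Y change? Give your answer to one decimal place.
348.4%

For Y = 26X^5:
If X → X(1 + 0.35)
Then Y → Y · (1 + 0.35)^5
     ≈ Y · 4.4840

Percentage change = ((1 + 0.35)^5 − 1) × 100% ≈ 348.4%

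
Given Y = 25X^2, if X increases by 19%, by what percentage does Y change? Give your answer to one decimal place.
41.6%

For Y = 25X^2:
If X → X(1 + 0.19)
Then Y → Y · (1 + 0.19)^2
     = Y · 1.4161

Percentage change = ((1 + 0.19)^2 − 1) × 100% ≈ 41.6%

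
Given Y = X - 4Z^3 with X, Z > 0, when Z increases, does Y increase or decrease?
Y decreases

Taking the partial derivative:
∂Y/∂Z = -12Z^2

∂Y/∂Z = -12Z^2 < 0 (assuming positive values)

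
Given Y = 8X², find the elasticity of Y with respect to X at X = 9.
Elasticity = 2

Elasticity = (dY/dX) · (X/Y)

dY/dX = 16·X
At X = 9: dY/dX = 144, Y = 648

Elasticity = 144 · (9 / 648) = 2

Interpretation: for a small percentage change in X, the percentage change in Y is approximately 2.00 times as large.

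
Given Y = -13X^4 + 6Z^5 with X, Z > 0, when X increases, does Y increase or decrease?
Y decreases

Taking the partial derivative:
∂Y/∂X = -52X^3

∂Y/∂X = -52X^3 < 0 (assuming positive values)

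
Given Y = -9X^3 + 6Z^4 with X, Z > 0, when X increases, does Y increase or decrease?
Y decreases

Taking the partial derivative:
∂Y/∂X = -27X^2

∂Y/∂X = -27X^2 < 0 (assuming positive values)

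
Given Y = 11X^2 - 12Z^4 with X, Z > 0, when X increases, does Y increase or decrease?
Y increases

Taking the partial derivative:
∂Y/∂X = 22X

∂Y/∂X = 22X > 0 (assuming positive values)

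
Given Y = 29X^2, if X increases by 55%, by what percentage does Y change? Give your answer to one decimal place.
140.3%

For Y = 29X^2:
If X → X(1 + 0.55)
Then Y → Y · (1 + 0.55)^2
     = Y · 2.4025

Percentage change = ((1 + 0.55)^2 − 1) × 100% ≈ 140.3%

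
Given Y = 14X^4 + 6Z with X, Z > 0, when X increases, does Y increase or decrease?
Y increases

Taking the partial derivative:
∂Y/∂X = 56X^3

∂Y/∂X = 56X^3 > 0 (assuming positive values)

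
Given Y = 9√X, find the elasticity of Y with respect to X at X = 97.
Elasticity = 1/2

Elasticity = (dY/dX) · (X/Y)

dY/dX = 9/(2·√X)
At X = 97: dY/dX = 9·√97/194, Y = 9·√97

Elasticity = (9·√97/194) · (97 / (9·√97)) = 1/2

Interpretation: for a small percentage change in X, the percentage change in Y is approximately 0.50 times as large.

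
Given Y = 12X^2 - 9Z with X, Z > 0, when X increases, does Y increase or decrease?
Y increases

Taking the partial derivative:
∂Y/∂X = 24X

∂Y/∂X = 24X > 0 (assuming positive values)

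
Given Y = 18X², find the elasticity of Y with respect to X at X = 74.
Elasticity = 2

Elasticity = (dY/dX) · (X/Y)

dY/dX = 36·X
At X = 74: dY/dX = 2664, Y = 98568

Elasticity = 2664 · (74 / 98568) = 2

Interpretation: for a small percentage change in X, the percentage change in Y is approximately 2.00 times as large.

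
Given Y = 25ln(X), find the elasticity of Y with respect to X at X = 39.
Elasticity = 1/ln(39) ≈ 0.2730

Elasticity = (dY/dX) · (X/Y)

dY/dX = 25/X
At X = 39: dY/dX = 25/39, Y = 25·ln(39)

Elasticity = (25/39) · (39 / (25·ln(39))) = 1/ln(39) ≈ 0.2730

Interpretation: for a small percentage change in X, the percentage change in Y is approximately 0.27 times as large.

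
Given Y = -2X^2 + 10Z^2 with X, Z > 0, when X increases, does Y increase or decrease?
Y decreases

Taking the partial derivative:
∂Y/∂X = -4X

∂Y/∂X = -4X < 0 (assuming positive values)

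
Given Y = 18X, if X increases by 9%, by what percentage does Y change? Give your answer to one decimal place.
9.0%

For Y = 18X:
If X → X(1 + 0.09)
Then Y → Y · (1 + 0.09)^1
     = Y · 1.0900

Percentage change = ((1 + 0.09)^1 − 1) × 100% = 9.0%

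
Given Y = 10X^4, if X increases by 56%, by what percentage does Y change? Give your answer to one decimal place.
492.2%

For Y = 10X^4:
If X → X(1 + 0.56)
Then Y → Y · (1 + 0.56)^4
     ≈ Y · 5.9224

Percentage change = ((1 + 0.56)^4 − 1) × 100% ≈ 492.2%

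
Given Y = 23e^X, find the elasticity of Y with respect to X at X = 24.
Elasticity = 24

Elasticity = (dY/dX) · (X/Y)

dY/dX = 23·e^X
At X = 24: dY/dX = 23·e^24, Y = 23·e^24

Elasticity = (23·e^24) · (24 / (23·e^24)) = 24

Interpretation: for a small percentage change in X, the percentage change in Y is approximately 24.00 times as large.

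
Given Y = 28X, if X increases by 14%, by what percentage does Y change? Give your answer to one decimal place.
14.0%

For Y = 28X:
If X → X(1 + 0.14)
Then Y → Y · (1 + 0.14)^1
     = Y · 1.1400

Percentage change = ((1 + 0.14)^1 − 1) × 100% = 14.0%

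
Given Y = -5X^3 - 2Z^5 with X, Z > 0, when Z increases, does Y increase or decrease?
Y decreases

Taking the partial derivative:
∂Y/∂Z = -10Z^4

∂Y/∂Z = -10Z^4 < 0 (assuming positive values)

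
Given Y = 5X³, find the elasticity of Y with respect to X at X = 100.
Elasticity = 3

Elasticity = (dY/dX) · (X/Y)

dY/dX = 15·X²
At X = 100: dY/dX = 150000, Y = 5000000

Elasticity = 150000 · (100 / 5000000) = 3

Interpretation: for a small percentage change in X, the percentage change in Y is approximately 3.00 times as large.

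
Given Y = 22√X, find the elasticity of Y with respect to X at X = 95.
Elasticity = 1/2

Elasticity = (dY/dX) · (X/Y)

dY/dX = 11/√X
At X = 95: dY/dX = 11·√95/95, Y = 22·√95

Elasticity = (11·√95/95) · (95 / (22·√95)) = 1/2

Interpretation: for a small percentage change in X, the percentage change in Y is approximately 0.50 times as large.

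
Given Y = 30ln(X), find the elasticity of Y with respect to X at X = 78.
Elasticity = 1/ln(78) ≈ 0.2295

Elasticity = (dY/dX) · (X/Y)

dY/dX = 30/X
At X = 78: dY/dX = 5/13, Y = 30·ln(78)

Elasticity = (5/13) · (78 / (30·ln(78))) = 1/ln(78) ≈ 0.2295

Interpretation: for a small percentage change in X, the percentage change in Y is approximately 0.23 times as large.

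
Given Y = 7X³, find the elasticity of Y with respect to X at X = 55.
Elasticity = 3

Elasticity = (dY/dX) · (X/Y)

dY/dX = 21·X²
At X = 55: dY/dX = 63525, Y = 1164625

Elasticity = 63525 · (55 / 1164625) = 3

Interpretation: for a small percentage change in X, the percentage change in Y is approximately 3.00 times as large.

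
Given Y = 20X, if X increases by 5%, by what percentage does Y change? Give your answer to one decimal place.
5.0%

For Y = 20X:
If X → X(1 + 0.05)
Then Y → Y · (1 + 0.05)^1
     = Y · 1.0500

Percentage change = ((1 + 0.05)^1 − 1) × 100% = 5.0%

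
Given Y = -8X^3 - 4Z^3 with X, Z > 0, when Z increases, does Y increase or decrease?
Y decreases

Taking the partial derivative:
∂Y/∂Z = -12Z^2

∂Y/∂Z = -12Z^2 < 0 (assuming positive values)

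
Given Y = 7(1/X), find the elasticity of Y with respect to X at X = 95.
Elasticity = -1

Elasticity = (dY/dX) · (X/Y)

dY/dX = -7/X²
At X = 95: dY/dX = -7/9025, Y = 7/95

Elasticity = (-7/9025) · (95 / (7/95)) = -1

Interpretation: for a small percentage change in X, the percentage change in Y is approximately -1.00 times as large.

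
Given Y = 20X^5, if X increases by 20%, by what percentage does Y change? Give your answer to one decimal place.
148.8%

For Y = 20X^5:
If X → X(1 + 0.2)
Then Y → Y · (1 + 0.2)^5
     ≈ Y · 2.4883

Percentage change = ((1 + 0.2)^5 − 1) × 100% ≈ 148.8%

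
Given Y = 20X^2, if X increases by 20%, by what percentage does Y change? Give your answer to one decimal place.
44.0%

For Y = 20X^2:
If X → X(1 + 0.2)
Then Y → Y · (1 + 0.2)^2
     = Y · 1.4400

Percentage change = ((1 + 0.2)^2 − 1) × 100% = 44.0%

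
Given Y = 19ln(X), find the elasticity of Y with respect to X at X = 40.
Elasticity = 1/ln(40) ≈ 0.2711

Elasticity = (dY/dX) · (X/Y)

dY/dX = 19/X
At X = 40: dY/dX = 19/40, Y = 19·ln(40)

Elasticity = (19/40) · (40 / (19·ln(40))) = 1/ln(40) ≈ 0.2711

Interpretation: for a small percentage change in X, the percentage change in Y is approximately 0.27 times as large.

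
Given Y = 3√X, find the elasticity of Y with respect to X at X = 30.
Elasticity = 1/2

Elasticity = (dY/dX) · (X/Y)

dY/dX = 3/(2·√X)
At X = 30: dY/dX = √30/20, Y = 3·√30

Elasticity = (√30/20) · (30 / (3·√30)) = 1/2

Interpretation: for a small percentage change in X, the percentage change in Y is approximately 0.50 times as large.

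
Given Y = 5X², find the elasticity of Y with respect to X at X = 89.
Elasticity = 2

Elasticity = (dY/dX) · (X/Y)

dY/dX = 10·X
At X = 89: dY/dX = 890, Y = 39605

Elasticity = 890 · (89 / 39605) = 2

Interpretation: for a small percentage change in X, the percentage change in Y is approximately 2.00 times as large.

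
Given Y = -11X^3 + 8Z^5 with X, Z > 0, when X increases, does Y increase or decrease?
Y decreases

Taking the partial derivative:
∂Y/∂X = -33X^2

∂Y/∂X = -33X^2 < 0 (assuming positive values)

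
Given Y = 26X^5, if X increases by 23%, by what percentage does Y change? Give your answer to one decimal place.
181.5%

For Y = 26X^5:
If X → X(1 + 0.23)
Then Y → Y · (1 + 0.23)^5
     ≈ Y · 2.8153

Percentage change = ((1 + 0.23)^5 − 1) × 100% ≈ 181.5%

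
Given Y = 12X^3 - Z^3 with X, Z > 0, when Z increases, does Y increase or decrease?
Y decreases

Taking the partial derivative:
∂Y/∂Z = -3Z^2

∂Y/∂Z = -3Z^2 < 0 (assuming positive values)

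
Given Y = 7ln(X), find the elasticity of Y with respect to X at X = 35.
Elasticity = 1/ln(35) ≈ 0.2813

Elasticity = (dY/dX) · (X/Y)

dY/dX = 7/X
At X = 35: dY/dX = 1/5, Y = 7·ln(35)

Elasticity = (1/5) · (35 / (7·ln(35))) = 1/ln(35) ≈ 0.2813

Interpretation: for a small percentage change in X, the percentage change in Y is approximately 0.28 times as large.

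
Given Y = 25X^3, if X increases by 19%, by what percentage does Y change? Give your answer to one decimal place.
68.5%

For Y = 25X^3:
If X → X(1 + 0.19)
Then Y → Y · (1 + 0.19)^3
     ≈ Y · 1.6852

Percentage change = ((1 + 0.19)^3 − 1) × 100% ≈ 68.5%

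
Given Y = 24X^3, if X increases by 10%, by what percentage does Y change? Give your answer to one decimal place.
33.1%

For Y = 24X^3:
If X → X(1 + 0.1)
Then Y → Y · (1 + 0.1)^3
     = Y · 1.3310

Percentage change = ((1 + 0.1)^3 − 1) × 100% = 33.1%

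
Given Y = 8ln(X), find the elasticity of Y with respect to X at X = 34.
Elasticity = 1/ln(34) ≈ 0.2836

Elasticity = (dY/dX) · (X/Y)

dY/dX = 8/X
At X = 34: dY/dX = 4/17, Y = 8·ln(34)

Elasticity = (4/17) · (34 / (8·ln(34))) = 1/ln(34) ≈ 0.2836

Interpretation: for a small percentage change in X, the percentage change in Y is approximately 0.28 times as large.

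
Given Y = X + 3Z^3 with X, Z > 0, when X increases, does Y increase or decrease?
Y increases

Taking the partial derivative:
∂Y/∂X = 1

∂Y/∂X = 1 > 0 (assuming positive values)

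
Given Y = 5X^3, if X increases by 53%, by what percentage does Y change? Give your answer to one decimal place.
258.2%

For Y = 5X^3:
If X → X(1 + 0.53)
Then Y → Y · (1 + 0.53)^3
     ≈ Y · 3.5816

Percentage change = ((1 + 0.53)^3 − 1) × 100% ≈ 258.2%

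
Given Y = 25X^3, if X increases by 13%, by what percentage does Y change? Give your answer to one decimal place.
44.3%

For Y = 25X^3:
If X → X(1 + 0.13)
Then Y → Y · (1 + 0.13)^3
     ≈ Y · 1.4429

Percentage change = ((1 + 0.13)^3 − 1) × 100% ≈ 44.3%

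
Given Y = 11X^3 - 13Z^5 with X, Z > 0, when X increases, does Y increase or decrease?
Y increases

Taking the partial derivative:
∂Y/∂X = 33X^2

∂Y/∂X = 33X^2 > 0 (assuming positive values)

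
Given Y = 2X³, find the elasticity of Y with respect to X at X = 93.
Elasticity = 3

Elasticity = (dY/dX) · (X/Y)

dY/dX = 6·X²
At X = 93: dY/dX = 51894, Y = 1608714

Elasticity = 51894 · (93 / 1608714) = 3

Interpretation: for a small percentage change in X, the percentage change in Y is approximately 3.00 times as large.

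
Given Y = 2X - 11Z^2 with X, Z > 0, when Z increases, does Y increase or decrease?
Y decreases

Taking the partial derivative:
∂Y/∂Z = -22Z

∂Y/∂Z = -22Z < 0 (assuming positive values)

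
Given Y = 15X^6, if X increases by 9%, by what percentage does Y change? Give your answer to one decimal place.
67.7%

For Y = 15X^6:
If X → X(1 + 0.09)
Then Y → Y · (1 + 0.09)^6
     ≈ Y · 1.6771

Percentage change = ((1 + 0.09)^6 − 1) × 100% ≈ 67.7%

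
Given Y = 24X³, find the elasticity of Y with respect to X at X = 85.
Elasticity = 3

Elasticity = (dY/dX) · (X/Y)

dY/dX = 72·X²
At X = 85: dY/dX = 520200, Y = 14739000

Elasticity = 520200 · (85 / 14739000) = 3

Interpretation: for a small percentage change in X, the percentage change in Y is approximately 3.00 times as large.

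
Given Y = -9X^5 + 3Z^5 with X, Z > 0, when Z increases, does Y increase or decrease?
Y increases

Taking the partial derivative:
∂Y/∂Z = 15Z^4

∂Y/∂Z = 15Z^4 > 0 (assuming positive values)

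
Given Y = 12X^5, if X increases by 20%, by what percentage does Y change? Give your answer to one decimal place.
148.8%

For Y = 12X^5:
If X → X(1 + 0.2)
Then Y → Y · (1 + 0.2)^5
     ≈ Y · 2.4883

Percentage change = ((1 + 0.2)^5 − 1) × 100% ≈ 148.8%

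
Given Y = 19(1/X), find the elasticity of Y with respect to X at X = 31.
Elasticity = -1

Elasticity = (dY/dX) · (X/Y)

dY/dX = -19/X²
At X = 31: dY/dX = -19/961, Y = 19/31

Elasticity = (-19/961) · (31 / (19/31)) = -1

Interpretation: for a small percentage change in X, the percentage change in Y is approximately -1.00 times as large.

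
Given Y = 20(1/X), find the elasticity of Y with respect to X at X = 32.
Elasticity = -1

Elasticity = (dY/dX) · (X/Y)

dY/dX = -20/X²
At X = 32: dY/dX = -5/256, Y = 5/8

Elasticity = (-5/256) · (32 / (5/8)) = -1

Interpretation: for a small percentage change in X, the percentage change in Y is approximately -1.00 times as large.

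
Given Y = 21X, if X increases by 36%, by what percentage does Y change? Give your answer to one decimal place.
36.0%

For Y = 21X:
If X → X(1 + 0.36)
Then Y → Y · (1 + 0.36)^1
     = Y · 1.3600

Percentage change = ((1 + 0.36)^1 − 1) × 100% = 36.0%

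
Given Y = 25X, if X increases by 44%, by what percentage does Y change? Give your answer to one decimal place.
44.0%

For Y = 25X:
If X → X(1 + 0.44)
Then Y → Y · (1 + 0.44)^1
     = Y · 1.4400

Percentage change = ((1 + 0.44)^1 − 1) × 100% = 44.0%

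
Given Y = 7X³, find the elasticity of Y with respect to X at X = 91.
Elasticity = 3

Elasticity = (dY/dX) · (X/Y)

dY/dX = 21·X²
At X = 91: dY/dX = 173901, Y = 5274997

Elasticity = 173901 · (91 / 5274997) = 3

Interpretation: for a small percentage change in X, the percentage change in Y is approximately 3.00 times as large.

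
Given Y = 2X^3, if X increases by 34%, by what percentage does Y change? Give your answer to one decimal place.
140.6%

For Y = 2X^3:
If X → X(1 + 0.34)
Then Y → Y · (1 + 0.34)^3
     ≈ Y · 2.4061

Percentage change = ((1 + 0.34)^3 − 1) × 100% ≈ 140.6%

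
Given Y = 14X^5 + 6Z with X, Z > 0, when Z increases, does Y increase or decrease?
Y increases

Taking the partial derivative:
∂Y/∂Z = 6

∂Y/∂Z = 6 > 0 (assuming positive values)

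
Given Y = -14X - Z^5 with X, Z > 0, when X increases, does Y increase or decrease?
Y decreases

Taking the partial derivative:
∂Y/∂X = -14

∂Y/∂X = -14 < 0 (assuming positive values)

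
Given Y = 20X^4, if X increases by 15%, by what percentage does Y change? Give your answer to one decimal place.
74.9%

For Y = 20X^4:
If X → X(1 + 0.15)
Then Y → Y · (1 + 0.15)^4
     ≈ Y · 1.7490

Percentage change = ((1 + 0.15)^4 − 1) × 100% ≈ 74.9%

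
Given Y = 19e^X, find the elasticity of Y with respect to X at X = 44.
Elasticity = 44

Elasticity = (dY/dX) · (X/Y)

dY/dX = 19·e^X
At X = 44: dY/dX = 19·e^44, Y = 19·e^44

Elasticity = (19·e^44) · (44 / (19·e^44)) = 44

Interpretation: for a small percentage change in X, the percentage change in Y is approximately 44.00 times as large.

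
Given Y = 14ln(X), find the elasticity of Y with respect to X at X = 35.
Elasticity = 1/ln(35) ≈ 0.2813

Elasticity = (dY/dX) · (X/Y)

dY/dX = 14/X
At X = 35: dY/dX = 2/5, Y = 14·ln(35)

Elasticity = (2/5) · (35 / (14·ln(35))) = 1/ln(35) ≈ 0.2813

Interpretation: for a small percentage change in X, the percentage change in Y is approximately 0.28 times as large.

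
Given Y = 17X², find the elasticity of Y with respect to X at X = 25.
Elasticity = 2

Elasticity = (dY/dX) · (X/Y)

dY/dX = 34·X
At X = 25: dY/dX = 850, Y = 10625

Elasticity = 850 · (25 / 10625) = 2

Interpretation: for a small percentage change in X, the percentage change in Y is approximately 2.00 times as large.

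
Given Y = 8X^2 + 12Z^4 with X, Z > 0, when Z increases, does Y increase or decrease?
Y increases

Taking the partial derivative:
∂Y/∂Z = 48Z^3

∂Y/∂Z = 48Z^3 > 0 (assuming positive values)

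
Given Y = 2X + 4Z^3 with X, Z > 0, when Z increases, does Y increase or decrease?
Y increases

Taking the partial derivative:
∂Y/∂Z = 12Z^2

∂Y/∂Z = 12Z^2 > 0 (assuming positive values)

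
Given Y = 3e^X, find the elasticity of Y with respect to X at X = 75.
Elasticity = 75

Elasticity = (dY/dX) · (X/Y)

dY/dX = 3·e^X
At X = 75: dY/dX = 3·e^75, Y = 3·e^75

Elasticity = (3·e^75) · (75 / (3·e^75)) = 75

Interpretation: for a small percentage change in X, the percentage change in Y is approximately 75.00 times as large.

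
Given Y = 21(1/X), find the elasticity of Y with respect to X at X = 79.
Elasticity = -1

Elasticity = (dY/dX) · (X/Y)

dY/dX = -21/X²
At X = 79: dY/dX = -21/6241, Y = 21/79

Elasticity = (-21/6241) · (79 / (21/79)) = -1

Interpretation: for a small percentage change in X, the percentage change in Y is approximately -1.00 times as large.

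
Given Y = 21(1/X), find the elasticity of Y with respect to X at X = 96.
Elasticity = -1

Elasticity = (dY/dX) · (X/Y)

dY/dX = -21/X²
At X = 96: dY/dX = -7/3072, Y = 7/32

Elasticity = (-7/3072) · (96 / (7/32)) = -1

Interpretation: for a small percentage change in X, the percentage change in Y is approximately -1.00 times as large.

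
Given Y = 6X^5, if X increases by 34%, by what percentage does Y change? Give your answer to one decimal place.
332.0%

For Y = 6X^5:
If X → X(1 + 0.34)
Then Y → Y · (1 + 0.34)^5
     ≈ Y · 4.3204

Percentage change = ((1 + 0.34)^5 − 1) × 100% ≈ 332.0%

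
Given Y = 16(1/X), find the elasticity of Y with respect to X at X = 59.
Elasticity = -1

Elasticity = (dY/dX) · (X/Y)

dY/dX = -16/X²
At X = 59: dY/dX = -16/3481, Y = 16/59

Elasticity = (-16/3481) · (59 / (16/59)) = -1

Interpretation: for a small percentage change in X, the percentage change in Y is approximately -1.00 times as large.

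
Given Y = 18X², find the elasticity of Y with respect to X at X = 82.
Elasticity = 2

Elasticity = (dY/dX) · (X/Y)

dY/dX = 36·X
At X = 82: dY/dX = 2952, Y = 121032

Elasticity = 2952 · (82 / 121032) = 2

Interpretation: for a small percentage change in X, the percentage change in Y is approximately 2.00 times as large.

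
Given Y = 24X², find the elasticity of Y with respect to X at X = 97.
Elasticity = 2

Elasticity = (dY/dX) · (X/Y)

dY/dX = 48·X
At X = 97: dY/dX = 4656, Y = 225816

Elasticity = 4656 · (97 / 225816) = 2

Interpretation: for a small percentage change in X, the percentage change in Y is approximately 2.00 times as large.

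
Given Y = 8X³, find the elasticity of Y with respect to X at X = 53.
Elasticity = 3

Elasticity = (dY/dX) · (X/Y)

dY/dX = 24·X²
At X = 53: dY/dX = 67416, Y = 1191016

Elasticity = 67416 · (53 / 1191016) = 3

Interpretation: for a small percentage change in X, the percentage change in Y is approximately 3.00 times as large.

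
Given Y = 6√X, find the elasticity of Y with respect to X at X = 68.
Elasticity = 1/2

Elasticity = (dY/dX) · (X/Y)

dY/dX = 3/√X
At X = 68: dY/dX = 3·√17/34, Y = 12·√17

Elasticity = (3·√17/34) · (68 / (12·√17)) = 1/2

Interpretation: for a small percentage change in X, the percentage change in Y is approximately 0.50 times as large.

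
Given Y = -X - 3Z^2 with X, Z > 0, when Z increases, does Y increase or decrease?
Y decreases

Taking the partial derivative:
∂Y/∂Z = -6Z

∂Y/∂Z = -6Z < 0 (assuming positive values)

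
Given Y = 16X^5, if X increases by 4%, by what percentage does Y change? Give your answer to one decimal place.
21.7%

For Y = 16X^5:
If X → X(1 + 0.04)
Then Y → Y · (1 + 0.04)^5
     ≈ Y · 1.2167

Percentage change = ((1 + 0.04)^5 − 1) × 100% ≈ 21.7%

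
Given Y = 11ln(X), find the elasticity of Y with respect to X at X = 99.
Elasticity = 1/ln(99) ≈ 0.2176

Elasticity = (dY/dX) · (X/Y)

dY/dX = 11/X
At X = 99: dY/dX = 1/9, Y = 11·ln(99)

Elasticity = (1/9) · (99 / (11·ln(99))) = 1/ln(99) ≈ 0.2176

Interpretation: for a small percentage change in X, the percentage change in Y is approximately 0.22 times as large.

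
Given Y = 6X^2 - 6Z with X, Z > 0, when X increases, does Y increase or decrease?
Y increases

Taking the partial derivative:
∂Y/∂X = 12X

∂Y/∂X = 12X > 0 (assuming positive values)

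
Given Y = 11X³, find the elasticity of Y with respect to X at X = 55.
Elasticity = 3

Elasticity = (dY/dX) · (X/Y)

dY/dX = 33·X²
At X = 55: dY/dX = 99825, Y = 1830125

Elasticity = 99825 · (55 / 1830125) = 3

Interpretation: for a small percentage change in X, the percentage change in Y is approximately 3.00 times as large.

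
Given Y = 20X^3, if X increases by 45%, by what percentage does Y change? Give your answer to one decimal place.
204.9%

For Y = 20X^3:
If X → X(1 + 0.45)
Then Y → Y · (1 + 0.45)^3
     ≈ Y · 3.0486

Percentage change = ((1 + 0.45)^3 − 1) × 100% ≈ 204.9%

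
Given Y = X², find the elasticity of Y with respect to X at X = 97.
Elasticity = 2

Elasticity = (dY/dX) · (X/Y)

dY/dX = 2·X
At X = 97: dY/dX = 194, Y = 9409

Elasticity = 194 · (97 / 9409) = 2

Interpretation: for a small percentage change in X, the percentage change in Y is approximately 2.00 times as large.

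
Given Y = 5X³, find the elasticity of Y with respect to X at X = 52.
Elasticity = 3

Elasticity = (dY/dX) · (X/Y)

dY/dX = 15·X²
At X = 52: dY/dX = 40560, Y = 703040

Elasticity = 40560 · (52 / 703040) = 3

Interpretation: for a small percentage change in X, the percentage change in Y is approximately 3.00 times as large.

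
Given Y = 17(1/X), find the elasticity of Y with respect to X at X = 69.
Elasticity = -1

Elasticity = (dY/dX) · (X/Y)

dY/dX = -17/X²
At X = 69: dY/dX = -17/4761, Y = 17/69

Elasticity = (-17/4761) · (69 / (17/69)) = -1

Interpretation: for a small percentage change in X, the percentage change in Y is approximately -1.00 times as large.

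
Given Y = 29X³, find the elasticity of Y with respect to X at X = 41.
Elasticity = 3

Elasticity = (dY/dX) · (X/Y)

dY/dX = 87·X²
At X = 41: dY/dX = 146247, Y = 1998709

Elasticity = 146247 · (41 / 1998709) = 3

Interpretation: for a small percentage change in X, the percentage change in Y is approximately 3.00 times as large.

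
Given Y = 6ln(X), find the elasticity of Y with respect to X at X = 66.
Elasticity = 1/ln(66) ≈ 0.2387

Elasticity = (dY/dX) · (X/Y)

dY/dX = 6/X
At X = 66: dY/dX = 1/11, Y = 6·ln(66)

Elasticity = (1/11) · (66 / (6·ln(66))) = 1/ln(66) ≈ 0.2387

Interpretation: for a small percentage change in X, the percentage change in Y is approximately 0.24 times as large.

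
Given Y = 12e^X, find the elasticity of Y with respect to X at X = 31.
Elasticity = 31

Elasticity = (dY/dX) · (X/Y)

dY/dX = 12·e^X
At X = 31: dY/dX = 12·e^31, Y = 12·e^31

Elasticity = (12·e^31) · (31 / (12·e^31)) = 31

Interpretation: for a small percentage change in X, the percentage change in Y is approximately 31.00 times as large.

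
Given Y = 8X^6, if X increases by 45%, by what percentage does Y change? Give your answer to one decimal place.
829.4%

For Y = 8X^6:
If X → X(1 + 0.45)
Then Y → Y · (1 + 0.45)^6
     ≈ Y · 9.2941

Percentage change = ((1 + 0.45)^6 − 1) × 100% ≈ 829.4%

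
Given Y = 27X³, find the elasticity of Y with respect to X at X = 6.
Elasticity = 3

Elasticity = (dY/dX) · (X/Y)

dY/dX = 81·X²
At X = 6: dY/dX = 2916, Y = 5832

Elasticity = 2916 · (6 / 5832) = 3

Interpretation: for a small percentage change in X, the percentage change in Y is approximately 3.00 times as large.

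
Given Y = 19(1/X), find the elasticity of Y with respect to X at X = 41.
Elasticity = -1

Elasticity = (dY/dX) · (X/Y)

dY/dX = -19/X²
At X = 41: dY/dX = -19/1681, Y = 19/41

Elasticity = (-19/1681) · (41 / (19/41)) = -1

Interpretation: for a small percentage change in X, the percentage change in Y is approximately -1.00 times as large.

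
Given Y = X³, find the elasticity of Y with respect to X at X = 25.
Elasticity = 3

Elasticity = (dY/dX) · (X/Y)

dY/dX = 3·X²
At X = 25: dY/dX = 1875, Y = 15625

Elasticity = 1875 · (25 / 15625) = 3

Interpretation: for a small percentage change in X, the percentage change in Y is approximately 3.00 times as large.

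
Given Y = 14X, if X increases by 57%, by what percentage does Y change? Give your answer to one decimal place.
57.0%

For Y = 14X:
If X → X(1 + 0.57)
Then Y → Y · (1 + 0.57)^1
     = Y · 1.5700

Percentage change = ((1 + 0.57)^1 − 1) × 100% = 57.0%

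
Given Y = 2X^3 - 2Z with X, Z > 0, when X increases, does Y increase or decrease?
Y increases

Taking the partial derivative:
∂Y/∂X = 6X^2

∂Y/∂X = 6X^2 > 0 (assuming positive values)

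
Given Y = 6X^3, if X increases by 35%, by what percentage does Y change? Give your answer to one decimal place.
146.0%

For Y = 6X^3:
If X → X(1 + 0.35)
Then Y → Y · (1 + 0.35)^3
     ≈ Y · 2.4604

Percentage change = ((1 + 0.35)^3 − 1) × 100% ≈ 146.0%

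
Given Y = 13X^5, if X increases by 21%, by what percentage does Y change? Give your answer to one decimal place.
159.4%

For Y = 13X^5:
If X → X(1 + 0.21)
Then Y → Y · (1 + 0.21)^5
     ≈ Y · 2.5937

Percentage change = ((1 + 0.21)^5 − 1) × 100% ≈ 159.4%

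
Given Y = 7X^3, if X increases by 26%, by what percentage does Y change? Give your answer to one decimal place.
100.0%

For Y = 7X^3:
If X → X(1 + 0.26)
Then Y → Y · (1 + 0.26)^3
     ≈ Y · 2.0004

Percentage change = ((1 + 0.26)^3 − 1) × 100% ≈ 100.0%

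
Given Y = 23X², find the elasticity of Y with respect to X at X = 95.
Elasticity = 2

Elasticity = (dY/dX) · (X/Y)

dY/dX = 46·X
At X = 95: dY/dX = 4370, Y = 207575

Elasticity = 4370 · (95 / 207575) = 2

Interpretation: for a small percentage change in X, the percentage change in Y is approximately 2.00 times as large.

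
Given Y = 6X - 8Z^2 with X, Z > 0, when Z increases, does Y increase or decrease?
Y decreases

Taking the partial derivative:
∂Y/∂Z = -16Z

∂Y/∂Z = -16Z < 0 (assuming positive values)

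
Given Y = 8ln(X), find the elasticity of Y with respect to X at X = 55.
Elasticity = 1/ln(55) ≈ 0.2495

Elasticity = (dY/dX) · (X/Y)

dY/dX = 8/X
At X = 55: dY/dX = 8/55, Y = 8·ln(55)

Elasticity = (8/55) · (55 / (8·ln(55))) = 1/ln(55) ≈ 0.2495

Interpretation: for a small percentage change in X, the percentage change in Y is approximately 0.25 times as large.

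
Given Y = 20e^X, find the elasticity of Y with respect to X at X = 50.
Elasticity = 50

Elasticity = (dY/dX) · (X/Y)

dY/dX = 20·e^X
At X = 50: dY/dX = 20·e^50, Y = 20·e^50

Elasticity = (20·e^50) · (50 / (20·e^50)) = 50

Interpretation: for a small percentage change in X, the percentage change in Y is approximately 50.00 times as large.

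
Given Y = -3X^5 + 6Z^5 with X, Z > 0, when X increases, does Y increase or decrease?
Y decreases

Taking the partial derivative:
∂Y/∂X = -15X^4

∂Y/∂X = -15X^4 < 0 (assuming positive values)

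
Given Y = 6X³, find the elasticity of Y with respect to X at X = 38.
Elasticity = 3

Elasticity = (dY/dX) · (X/Y)

dY/dX = 18·X²
At X = 38: dY/dX = 25992, Y = 329232

Elasticity = 25992 · (38 / 329232) = 3

Interpretation: for a small percentage change in X, the percentage change in Y is approximately 3.00 times as large.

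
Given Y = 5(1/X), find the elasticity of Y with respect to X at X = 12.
Elasticity = -1

Elasticity = (dY/dX) · (X/Y)

dY/dX = -5/X²
At X = 12: dY/dX = -5/144, Y = 5/12

Elasticity = (-5/144) · (12 / (5/12)) = -1

Interpretation: for a small percentage change in X, the percentage change in Y is approximately -1.00 times as large.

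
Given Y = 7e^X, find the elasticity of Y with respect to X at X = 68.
Elasticity = 68

Elasticity = (dY/dX) · (X/Y)

dY/dX = 7·e^X
At X = 68: dY/dX = 7·e^68, Y = 7·e^68

Elasticity = (7·e^68) · (68 / (7·e^68)) = 68

Interpretation: for a small percentage change in X, the percentage change in Y is approximately 68.00 times as large.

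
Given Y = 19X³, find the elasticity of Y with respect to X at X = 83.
Elasticity = 3

Elasticity = (dY/dX) · (X/Y)

dY/dX = 57·X²
At X = 83: dY/dX = 392673, Y = 10863953

Elasticity = 392673 · (83 / 10863953) = 3

Interpretation: for a small percentage change in X, the percentage change in Y is approximately 3.00 times as large.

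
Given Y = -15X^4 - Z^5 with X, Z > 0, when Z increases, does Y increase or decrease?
Y decreases

Taking the partial derivative:
∂Y/∂Z = -5Z^4

∂Y/∂Z = -5Z^4 < 0 (assuming positive values)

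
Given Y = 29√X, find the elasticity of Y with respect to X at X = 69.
Elasticity = 1/2

Elasticity = (dY/dX) · (X/Y)

dY/dX = 29/(2·√X)
At X = 69: dY/dX = 29·√69/138, Y = 29·√69

Elasticity = (29·√69/138) · (69 / (29·√69)) = 1/2

Interpretation: for a small percentage change in X, the percentage change in Y is approximately 0.50 times as large.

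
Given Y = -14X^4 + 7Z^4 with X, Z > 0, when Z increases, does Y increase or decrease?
Y increases

Taking the partial derivative:
∂Y/∂Z = 28Z^3

∂Y/∂Z = 28Z^3 > 0 (assuming positive values)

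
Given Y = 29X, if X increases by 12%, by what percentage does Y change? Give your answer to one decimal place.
12.0%

For Y = 29X:
If X → X(1 + 0.12)
Then Y → Y · (1 + 0.12)^1
     = Y · 1.1200

Percentage change = ((1 + 0.12)^1 − 1) × 100% = 12.0%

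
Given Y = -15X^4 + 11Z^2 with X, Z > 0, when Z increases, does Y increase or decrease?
Y increases

Taking the partial derivative:
∂Y/∂Z = 22Z

∂Y/∂Z = 22Z > 0 (assuming positive values)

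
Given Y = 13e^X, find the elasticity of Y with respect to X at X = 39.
Elasticity = 39

Elasticity = (dY/dX) · (X/Y)

dY/dX = 13·e^X
At X = 39: dY/dX = 13·e^39, Y = 13·e^39

Elasticity = (13·e^39) · (39 / (13·e^39)) = 39

Interpretation: for a small percentage change in X, the percentage change in Y is approximately 39.00 times as large.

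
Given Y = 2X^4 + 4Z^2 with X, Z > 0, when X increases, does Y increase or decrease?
Y increases

Taking the partial derivative:
∂Y/∂X = 8X^3

∂Y/∂X = 8X^3 > 0 (assuming positive values)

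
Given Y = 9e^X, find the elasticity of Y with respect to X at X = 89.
Elasticity = 89

Elasticity = (dY/dX) · (X/Y)

dY/dX = 9·e^X
At X = 89: dY/dX = 9·e^89, Y = 9·e^89

Elasticity = (9·e^89) · (89 / (9·e^89)) = 89

Interpretation: for a small percentage change in X, the percentage change in Y is approximately 89.00 times as large.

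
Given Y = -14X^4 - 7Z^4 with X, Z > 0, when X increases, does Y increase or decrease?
Y decreases

Taking the partial derivative:
∂Y/∂X = -56X^3

∂Y/∂X = -56X^3 < 0 (assuming positive values)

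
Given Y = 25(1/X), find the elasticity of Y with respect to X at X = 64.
Elasticity = -1

Elasticity = (dY/dX) · (X/Y)

dY/dX = -25/X²
At X = 64: dY/dX = -25/4096, Y = 25/64

Elasticity = (-25/4096) · (64 / (25/64)) = -1

Interpretation: for a small percentage change in X, the percentage change in Y is approximately -1.00 times as large.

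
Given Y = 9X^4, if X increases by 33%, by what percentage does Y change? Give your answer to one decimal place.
212.9%

For Y = 9X^4:
If X → X(1 + 0.33)
Then Y → Y · (1 + 0.33)^4
     ≈ Y · 3.1290

Percentage change = ((1 + 0.33)^4 − 1) × 100% ≈ 212.9%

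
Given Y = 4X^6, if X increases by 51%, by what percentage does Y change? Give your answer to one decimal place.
1085.4%

For Y = 4X^6:
If X → X(1 + 0.51)
Then Y → Y · (1 + 0.51)^6
     ≈ Y · 11.8539

Percentage change = ((1 + 0.51)^6 − 1) × 100% ≈ 1085.4%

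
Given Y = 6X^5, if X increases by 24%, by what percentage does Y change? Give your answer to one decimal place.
193.2%

For Y = 6X^5:
If X → X(1 + 0.24)
Then Y → Y · (1 + 0.24)^5
     ≈ Y · 2.9316

Percentage change = ((1 + 0.24)^5 − 1) × 100% ≈ 193.2%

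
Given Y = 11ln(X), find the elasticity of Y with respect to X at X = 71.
Elasticity = 1/ln(71) ≈ 0.2346

Elasticity = (dY/dX) · (X/Y)

dY/dX = 11/X
At X = 71: dY/dX = 11/71, Y = 11·ln(71)

Elasticity = (11/71) · (71 / (11·ln(71))) = 1/ln(71) ≈ 0.2346

Interpretation: for a small percentage change in X, the percentage change in Y is approximately 0.23 times as large.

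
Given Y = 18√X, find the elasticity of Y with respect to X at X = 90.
Elasticity = 1/2

Elasticity = (dY/dX) · (X/Y)

dY/dX = 9/√X
At X = 90: dY/dX = 3·√10/10, Y = 54·√10

Elasticity = (3·√10/10) · (90 / (54·√10)) = 1/2

Interpretation: for a small percentage change in X, the percentage change in Y is approximately 0.50 times as large.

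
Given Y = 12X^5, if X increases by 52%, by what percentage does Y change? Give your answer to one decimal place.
711.4%

For Y = 12X^5:
If X → X(1 + 0.52)
Then Y → Y · (1 + 0.52)^5
     ≈ Y · 8.1137

Percentage change = ((1 + 0.52)^5 − 1) × 100% ≈ 711.4%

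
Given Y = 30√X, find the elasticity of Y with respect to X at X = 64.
Elasticity = 1/2

Elasticity = (dY/dX) · (X/Y)

dY/dX = 15/√X
At X = 64: dY/dX = 15/8, Y = 240

Elasticity = (15/8) · (64 / 240) = 1/2

Interpretation: for a small percentage change in X, the percentage change in Y is approximately 0.50 times as large.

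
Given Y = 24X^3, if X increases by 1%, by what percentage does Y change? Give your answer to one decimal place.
3.0%

For Y = 24X^3:
If X → X(1 + 0.01)
Then Y → Y · (1 + 0.01)^3
     ≈ Y · 1.0303

Percentage change = ((1 + 0.01)^3 − 1) × 100% ≈ 3.0%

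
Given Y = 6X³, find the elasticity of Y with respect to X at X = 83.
Elasticity = 3

Elasticity = (dY/dX) · (X/Y)

dY/dX = 18·X²
At X = 83: dY/dX = 124002, Y = 3430722

Elasticity = 124002 · (83 / 3430722) = 3

Interpretation: for a small percentage change in X, the percentage change in Y is approximately 3.00 times as large.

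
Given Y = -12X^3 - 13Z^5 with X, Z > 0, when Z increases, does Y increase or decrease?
Y decreases

Taking the partial derivative:
∂Y/∂Z = -65Z^4

∂Y/∂Z = -65Z^4 < 0 (assuming positive values)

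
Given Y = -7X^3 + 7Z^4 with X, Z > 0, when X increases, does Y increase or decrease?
Y decreases

Taking the partial derivative:
∂Y/∂X = -21X^2

∂Y/∂X = -21X^2 < 0 (assuming positive values)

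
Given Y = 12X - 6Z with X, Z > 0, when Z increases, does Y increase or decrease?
Y decreases

Taking the partial derivative:
∂Y/∂Z = -6

∂Y/∂Z = -6 < 0 (assuming positive values)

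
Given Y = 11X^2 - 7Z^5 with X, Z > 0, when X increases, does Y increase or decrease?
Y increases

Taking the partial derivative:
∂Y/∂X = 22X

∂Y/∂X = 22X > 0 (assuming positive values)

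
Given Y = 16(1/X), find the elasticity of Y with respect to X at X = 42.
Elasticity = -1

Elasticity = (dY/dX) · (X/Y)

dY/dX = -16/X²
At X = 42: dY/dX = -4/441, Y = 8/21

Elasticity = (-4/441) · (42 / (8/21)) = -1

Interpretation: for a small percentage change in X, the percentage change in Y is approximately -1.00 times as large.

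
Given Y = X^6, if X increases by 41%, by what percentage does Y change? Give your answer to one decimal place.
685.8%

For Y = X^6:
If X → X(1 + 0.41)
Then Y → Y · (1 + 0.41)^6
     ≈ Y · 7.8580

Percentage change = ((1 + 0.41)^6 − 1) × 100% ≈ 685.8%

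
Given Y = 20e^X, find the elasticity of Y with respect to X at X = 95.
Elasticity = 95

Elasticity = (dY/dX) · (X/Y)

dY/dX = 20·e^X
At X = 95: dY/dX = 20·e^95, Y = 20·e^95

Elasticity = (20·e^95) · (95 / (20·e^95)) = 95

Interpretation: for a small percentage change in X, the percentage change in Y is approximately 95.00 times as large.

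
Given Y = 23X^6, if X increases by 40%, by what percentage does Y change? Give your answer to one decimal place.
653.0%

For Y = 23X^6:
If X → X(1 + 0.4)
Then Y → Y · (1 + 0.4)^6
     ≈ Y · 7.5295

Percentage change = ((1 + 0.4)^6 − 1) × 100% ≈ 653.0%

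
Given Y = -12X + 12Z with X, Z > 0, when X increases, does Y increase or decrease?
Y decreases

Taking the partial derivative:
∂Y/∂X = -12

∂Y/∂X = -12 < 0 (assuming positive values)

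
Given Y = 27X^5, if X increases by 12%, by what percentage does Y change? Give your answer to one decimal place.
76.2%

For Y = 27X^5:
If X → X(1 + 0.12)
Then Y → Y · (1 + 0.12)^5
     ≈ Y · 1.7623

Percentage change = ((1 + 0.12)^5 − 1) × 100% ≈ 76.2%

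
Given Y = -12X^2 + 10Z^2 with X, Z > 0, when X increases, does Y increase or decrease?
Y decreases

Taking the partial derivative:
∂Y/∂X = -24X

∂Y/∂X = -24X < 0 (assuming positive values)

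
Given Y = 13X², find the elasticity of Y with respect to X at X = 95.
Elasticity = 2

Elasticity = (dY/dX) · (X/Y)

dY/dX = 26·X
At X = 95: dY/dX = 2470, Y = 117325

Elasticity = 2470 · (95 / 117325) = 2

Interpretation: for a small percentage change in X, the percentage change in Y is approximately 2.00 times as large.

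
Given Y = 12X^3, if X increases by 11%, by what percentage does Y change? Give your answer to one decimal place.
36.8%

For Y = 12X^3:
If X → X(1 + 0.11)
Then Y → Y · (1 + 0.11)^3
     ≈ Y · 1.3676

Percentage change = ((1 + 0.11)^3 − 1) × 100% ≈ 36.8%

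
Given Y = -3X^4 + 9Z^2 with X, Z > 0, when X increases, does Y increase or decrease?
Y decreases

Taking the partial derivative:
∂Y/∂X = -12X^3

∂Y/∂X = -12X^3 < 0 (assuming positive values)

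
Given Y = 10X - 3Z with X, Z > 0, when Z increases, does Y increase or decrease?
Y decreases

Taking the partial derivative:
∂Y/∂Z = -3

∂Y/∂Z = -3 < 0 (assuming positive values)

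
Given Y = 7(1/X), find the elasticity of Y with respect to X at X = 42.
Elasticity = -1

Elasticity = (dY/dX) · (X/Y)

dY/dX = -7/X²
At X = 42: dY/dX = -1/252, Y = 1/6

Elasticity = (-1/252) · (42 / (1/6)) = -1

Interpretation: for a small percentage change in X, the percentage change in Y is approximately -1.00 times as large.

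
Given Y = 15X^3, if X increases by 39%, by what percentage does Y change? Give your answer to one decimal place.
168.6%

For Y = 15X^3:
If X → X(1 + 0.39)
Then Y → Y · (1 + 0.39)^3
     ≈ Y · 2.6856

Percentage change = ((1 + 0.39)^3 − 1) × 100% ≈ 168.6%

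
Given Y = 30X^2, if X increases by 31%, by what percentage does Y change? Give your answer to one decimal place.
71.6%

For Y = 30X^2:
If X → X(1 + 0.31)
Then Y → Y · (1 + 0.31)^2
     = Y · 1.7161

Percentage change = ((1 + 0.31)^2 − 1) × 100% ≈ 71.6%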